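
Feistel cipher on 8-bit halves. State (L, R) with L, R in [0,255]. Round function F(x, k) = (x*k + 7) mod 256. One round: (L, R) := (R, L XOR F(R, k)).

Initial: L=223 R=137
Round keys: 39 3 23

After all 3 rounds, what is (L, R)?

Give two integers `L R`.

Round 1 (k=39): L=137 R=57
Round 2 (k=3): L=57 R=59
Round 3 (k=23): L=59 R=109

Answer: 59 109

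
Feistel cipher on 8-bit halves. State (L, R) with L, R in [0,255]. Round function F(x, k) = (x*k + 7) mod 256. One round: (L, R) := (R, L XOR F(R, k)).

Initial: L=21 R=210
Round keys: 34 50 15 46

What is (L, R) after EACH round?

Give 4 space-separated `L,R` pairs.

Round 1 (k=34): L=210 R=254
Round 2 (k=50): L=254 R=113
Round 3 (k=15): L=113 R=88
Round 4 (k=46): L=88 R=166

Answer: 210,254 254,113 113,88 88,166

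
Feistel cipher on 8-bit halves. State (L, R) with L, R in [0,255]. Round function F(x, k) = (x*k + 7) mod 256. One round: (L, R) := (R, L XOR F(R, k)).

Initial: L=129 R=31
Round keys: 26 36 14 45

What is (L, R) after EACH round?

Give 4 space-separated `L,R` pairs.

Round 1 (k=26): L=31 R=172
Round 2 (k=36): L=172 R=40
Round 3 (k=14): L=40 R=155
Round 4 (k=45): L=155 R=110

Answer: 31,172 172,40 40,155 155,110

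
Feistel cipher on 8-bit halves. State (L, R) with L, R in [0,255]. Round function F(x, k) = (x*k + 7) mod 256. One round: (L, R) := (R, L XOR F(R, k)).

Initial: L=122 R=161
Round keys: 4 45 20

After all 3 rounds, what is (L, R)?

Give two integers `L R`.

Answer: 197 154

Derivation:
Round 1 (k=4): L=161 R=241
Round 2 (k=45): L=241 R=197
Round 3 (k=20): L=197 R=154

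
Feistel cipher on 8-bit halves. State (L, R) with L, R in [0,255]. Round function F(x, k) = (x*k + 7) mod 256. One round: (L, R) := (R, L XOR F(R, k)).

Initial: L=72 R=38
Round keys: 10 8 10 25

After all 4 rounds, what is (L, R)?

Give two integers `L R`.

Round 1 (k=10): L=38 R=203
Round 2 (k=8): L=203 R=121
Round 3 (k=10): L=121 R=10
Round 4 (k=25): L=10 R=120

Answer: 10 120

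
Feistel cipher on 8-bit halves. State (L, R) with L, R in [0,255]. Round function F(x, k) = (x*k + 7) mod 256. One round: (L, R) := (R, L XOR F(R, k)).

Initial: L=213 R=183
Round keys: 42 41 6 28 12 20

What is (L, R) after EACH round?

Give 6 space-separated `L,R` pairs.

Answer: 183,216 216,40 40,47 47,3 3,4 4,84

Derivation:
Round 1 (k=42): L=183 R=216
Round 2 (k=41): L=216 R=40
Round 3 (k=6): L=40 R=47
Round 4 (k=28): L=47 R=3
Round 5 (k=12): L=3 R=4
Round 6 (k=20): L=4 R=84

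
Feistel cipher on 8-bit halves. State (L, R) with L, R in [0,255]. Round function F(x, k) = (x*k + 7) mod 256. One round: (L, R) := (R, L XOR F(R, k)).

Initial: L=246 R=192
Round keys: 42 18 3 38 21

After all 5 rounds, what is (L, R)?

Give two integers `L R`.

Round 1 (k=42): L=192 R=113
Round 2 (k=18): L=113 R=57
Round 3 (k=3): L=57 R=195
Round 4 (k=38): L=195 R=192
Round 5 (k=21): L=192 R=4

Answer: 192 4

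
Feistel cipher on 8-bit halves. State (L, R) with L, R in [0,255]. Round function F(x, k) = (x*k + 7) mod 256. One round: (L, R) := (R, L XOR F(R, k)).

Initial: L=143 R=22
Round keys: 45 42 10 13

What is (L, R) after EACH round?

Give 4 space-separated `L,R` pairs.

Answer: 22,106 106,125 125,131 131,211

Derivation:
Round 1 (k=45): L=22 R=106
Round 2 (k=42): L=106 R=125
Round 3 (k=10): L=125 R=131
Round 4 (k=13): L=131 R=211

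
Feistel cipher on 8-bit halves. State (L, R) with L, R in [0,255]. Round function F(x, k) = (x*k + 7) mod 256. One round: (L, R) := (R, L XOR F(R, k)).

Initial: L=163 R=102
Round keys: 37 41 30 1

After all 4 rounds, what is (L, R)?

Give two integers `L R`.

Round 1 (k=37): L=102 R=102
Round 2 (k=41): L=102 R=59
Round 3 (k=30): L=59 R=151
Round 4 (k=1): L=151 R=165

Answer: 151 165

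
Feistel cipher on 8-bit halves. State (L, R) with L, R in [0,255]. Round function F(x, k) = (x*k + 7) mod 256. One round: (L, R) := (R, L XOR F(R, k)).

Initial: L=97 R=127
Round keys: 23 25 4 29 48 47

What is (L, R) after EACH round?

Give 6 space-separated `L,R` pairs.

Answer: 127,17 17,207 207,82 82,158 158,245 245,156

Derivation:
Round 1 (k=23): L=127 R=17
Round 2 (k=25): L=17 R=207
Round 3 (k=4): L=207 R=82
Round 4 (k=29): L=82 R=158
Round 5 (k=48): L=158 R=245
Round 6 (k=47): L=245 R=156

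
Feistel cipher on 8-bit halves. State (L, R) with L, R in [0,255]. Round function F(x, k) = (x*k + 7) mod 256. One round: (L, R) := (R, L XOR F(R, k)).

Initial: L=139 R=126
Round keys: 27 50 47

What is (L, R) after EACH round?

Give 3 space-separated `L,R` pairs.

Round 1 (k=27): L=126 R=218
Round 2 (k=50): L=218 R=229
Round 3 (k=47): L=229 R=200

Answer: 126,218 218,229 229,200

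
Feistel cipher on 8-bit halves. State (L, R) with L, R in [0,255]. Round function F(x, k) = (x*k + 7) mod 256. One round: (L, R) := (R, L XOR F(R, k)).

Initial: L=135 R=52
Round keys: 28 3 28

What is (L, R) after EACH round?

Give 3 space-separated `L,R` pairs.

Round 1 (k=28): L=52 R=48
Round 2 (k=3): L=48 R=163
Round 3 (k=28): L=163 R=235

Answer: 52,48 48,163 163,235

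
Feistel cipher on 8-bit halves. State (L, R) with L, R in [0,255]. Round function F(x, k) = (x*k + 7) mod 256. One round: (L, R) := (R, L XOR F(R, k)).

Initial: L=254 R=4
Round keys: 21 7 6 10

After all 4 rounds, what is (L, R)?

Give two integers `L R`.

Round 1 (k=21): L=4 R=165
Round 2 (k=7): L=165 R=142
Round 3 (k=6): L=142 R=254
Round 4 (k=10): L=254 R=125

Answer: 254 125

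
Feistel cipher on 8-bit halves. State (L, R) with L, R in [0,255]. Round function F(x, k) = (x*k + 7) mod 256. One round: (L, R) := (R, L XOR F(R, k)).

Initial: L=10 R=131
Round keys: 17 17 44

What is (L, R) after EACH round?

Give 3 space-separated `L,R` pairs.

Answer: 131,176 176,52 52,71

Derivation:
Round 1 (k=17): L=131 R=176
Round 2 (k=17): L=176 R=52
Round 3 (k=44): L=52 R=71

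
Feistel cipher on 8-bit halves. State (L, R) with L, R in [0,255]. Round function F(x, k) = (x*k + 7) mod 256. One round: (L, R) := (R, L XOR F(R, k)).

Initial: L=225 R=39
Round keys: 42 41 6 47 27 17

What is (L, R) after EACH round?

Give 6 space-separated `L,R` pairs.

Round 1 (k=42): L=39 R=140
Round 2 (k=41): L=140 R=84
Round 3 (k=6): L=84 R=115
Round 4 (k=47): L=115 R=112
Round 5 (k=27): L=112 R=164
Round 6 (k=17): L=164 R=155

Answer: 39,140 140,84 84,115 115,112 112,164 164,155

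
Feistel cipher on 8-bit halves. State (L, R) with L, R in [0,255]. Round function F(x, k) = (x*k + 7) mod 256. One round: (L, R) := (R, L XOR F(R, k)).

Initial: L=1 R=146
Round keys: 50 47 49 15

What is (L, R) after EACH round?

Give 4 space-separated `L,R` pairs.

Round 1 (k=50): L=146 R=138
Round 2 (k=47): L=138 R=207
Round 3 (k=49): L=207 R=44
Round 4 (k=15): L=44 R=84

Answer: 146,138 138,207 207,44 44,84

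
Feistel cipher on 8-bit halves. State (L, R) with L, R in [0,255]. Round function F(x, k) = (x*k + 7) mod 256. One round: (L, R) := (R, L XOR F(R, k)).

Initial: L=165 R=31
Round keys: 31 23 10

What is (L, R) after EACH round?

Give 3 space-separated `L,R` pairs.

Round 1 (k=31): L=31 R=109
Round 2 (k=23): L=109 R=205
Round 3 (k=10): L=205 R=100

Answer: 31,109 109,205 205,100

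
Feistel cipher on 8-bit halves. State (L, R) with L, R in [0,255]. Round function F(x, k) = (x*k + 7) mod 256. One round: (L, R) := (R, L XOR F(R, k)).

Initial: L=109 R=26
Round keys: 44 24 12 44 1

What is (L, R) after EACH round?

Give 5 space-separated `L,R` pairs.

Round 1 (k=44): L=26 R=18
Round 2 (k=24): L=18 R=173
Round 3 (k=12): L=173 R=49
Round 4 (k=44): L=49 R=222
Round 5 (k=1): L=222 R=212

Answer: 26,18 18,173 173,49 49,222 222,212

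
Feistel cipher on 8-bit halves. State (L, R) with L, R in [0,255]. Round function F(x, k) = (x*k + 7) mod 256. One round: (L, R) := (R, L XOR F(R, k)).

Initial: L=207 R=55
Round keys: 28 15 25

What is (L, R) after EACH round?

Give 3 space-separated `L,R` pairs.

Round 1 (k=28): L=55 R=196
Round 2 (k=15): L=196 R=180
Round 3 (k=25): L=180 R=95

Answer: 55,196 196,180 180,95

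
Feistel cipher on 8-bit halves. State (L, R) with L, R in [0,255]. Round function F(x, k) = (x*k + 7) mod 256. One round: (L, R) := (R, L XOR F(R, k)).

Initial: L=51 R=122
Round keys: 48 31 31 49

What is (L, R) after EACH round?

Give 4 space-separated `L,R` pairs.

Answer: 122,212 212,201 201,138 138,184

Derivation:
Round 1 (k=48): L=122 R=212
Round 2 (k=31): L=212 R=201
Round 3 (k=31): L=201 R=138
Round 4 (k=49): L=138 R=184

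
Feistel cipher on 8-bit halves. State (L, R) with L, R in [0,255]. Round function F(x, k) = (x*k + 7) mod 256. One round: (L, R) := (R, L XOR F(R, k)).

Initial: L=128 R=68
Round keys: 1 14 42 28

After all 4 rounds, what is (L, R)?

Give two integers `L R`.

Round 1 (k=1): L=68 R=203
Round 2 (k=14): L=203 R=101
Round 3 (k=42): L=101 R=82
Round 4 (k=28): L=82 R=154

Answer: 82 154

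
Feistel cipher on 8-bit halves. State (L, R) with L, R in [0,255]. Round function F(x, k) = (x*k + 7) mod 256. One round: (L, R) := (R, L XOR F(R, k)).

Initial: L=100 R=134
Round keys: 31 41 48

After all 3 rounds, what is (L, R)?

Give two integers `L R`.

Round 1 (k=31): L=134 R=37
Round 2 (k=41): L=37 R=114
Round 3 (k=48): L=114 R=66

Answer: 114 66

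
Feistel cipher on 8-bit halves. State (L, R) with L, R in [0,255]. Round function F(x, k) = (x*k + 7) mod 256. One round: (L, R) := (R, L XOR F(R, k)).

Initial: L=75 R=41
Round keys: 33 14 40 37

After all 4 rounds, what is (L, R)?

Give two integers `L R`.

Answer: 92 251

Derivation:
Round 1 (k=33): L=41 R=27
Round 2 (k=14): L=27 R=168
Round 3 (k=40): L=168 R=92
Round 4 (k=37): L=92 R=251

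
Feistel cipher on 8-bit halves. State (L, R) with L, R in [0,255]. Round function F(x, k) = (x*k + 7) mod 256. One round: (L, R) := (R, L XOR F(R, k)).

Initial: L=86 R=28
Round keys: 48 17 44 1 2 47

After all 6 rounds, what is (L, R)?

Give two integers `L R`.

Round 1 (k=48): L=28 R=17
Round 2 (k=17): L=17 R=52
Round 3 (k=44): L=52 R=230
Round 4 (k=1): L=230 R=217
Round 5 (k=2): L=217 R=95
Round 6 (k=47): L=95 R=161

Answer: 95 161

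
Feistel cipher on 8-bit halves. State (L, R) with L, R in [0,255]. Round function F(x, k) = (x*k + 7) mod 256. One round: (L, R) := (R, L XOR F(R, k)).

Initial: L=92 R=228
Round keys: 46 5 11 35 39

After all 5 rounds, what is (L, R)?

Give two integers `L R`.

Answer: 3 210

Derivation:
Round 1 (k=46): L=228 R=163
Round 2 (k=5): L=163 R=210
Round 3 (k=11): L=210 R=174
Round 4 (k=35): L=174 R=3
Round 5 (k=39): L=3 R=210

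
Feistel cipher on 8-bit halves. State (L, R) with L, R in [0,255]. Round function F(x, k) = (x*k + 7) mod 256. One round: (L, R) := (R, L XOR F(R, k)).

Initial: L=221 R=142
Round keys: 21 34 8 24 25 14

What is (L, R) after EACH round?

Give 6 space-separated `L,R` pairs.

Round 1 (k=21): L=142 R=112
Round 2 (k=34): L=112 R=105
Round 3 (k=8): L=105 R=63
Round 4 (k=24): L=63 R=134
Round 5 (k=25): L=134 R=34
Round 6 (k=14): L=34 R=101

Answer: 142,112 112,105 105,63 63,134 134,34 34,101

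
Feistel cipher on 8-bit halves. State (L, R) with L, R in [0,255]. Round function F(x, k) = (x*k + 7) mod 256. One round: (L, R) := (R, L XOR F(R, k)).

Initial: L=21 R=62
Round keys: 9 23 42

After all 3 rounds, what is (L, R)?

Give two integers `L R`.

Round 1 (k=9): L=62 R=32
Round 2 (k=23): L=32 R=217
Round 3 (k=42): L=217 R=129

Answer: 217 129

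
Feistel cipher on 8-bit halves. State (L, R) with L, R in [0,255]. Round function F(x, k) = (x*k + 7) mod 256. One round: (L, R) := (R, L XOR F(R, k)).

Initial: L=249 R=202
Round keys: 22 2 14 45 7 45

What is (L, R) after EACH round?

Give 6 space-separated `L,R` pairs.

Round 1 (k=22): L=202 R=154
Round 2 (k=2): L=154 R=241
Round 3 (k=14): L=241 R=175
Round 4 (k=45): L=175 R=59
Round 5 (k=7): L=59 R=11
Round 6 (k=45): L=11 R=205

Answer: 202,154 154,241 241,175 175,59 59,11 11,205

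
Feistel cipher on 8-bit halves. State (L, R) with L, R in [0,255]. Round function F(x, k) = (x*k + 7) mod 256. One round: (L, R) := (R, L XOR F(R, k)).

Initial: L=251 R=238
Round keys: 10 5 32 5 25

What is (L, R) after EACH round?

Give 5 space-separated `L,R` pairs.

Answer: 238,168 168,161 161,143 143,115 115,205

Derivation:
Round 1 (k=10): L=238 R=168
Round 2 (k=5): L=168 R=161
Round 3 (k=32): L=161 R=143
Round 4 (k=5): L=143 R=115
Round 5 (k=25): L=115 R=205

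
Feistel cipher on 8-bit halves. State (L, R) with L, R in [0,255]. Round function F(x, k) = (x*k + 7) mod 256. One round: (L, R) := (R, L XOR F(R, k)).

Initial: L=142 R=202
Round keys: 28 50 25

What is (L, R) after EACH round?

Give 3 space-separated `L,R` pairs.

Answer: 202,145 145,147 147,243

Derivation:
Round 1 (k=28): L=202 R=145
Round 2 (k=50): L=145 R=147
Round 3 (k=25): L=147 R=243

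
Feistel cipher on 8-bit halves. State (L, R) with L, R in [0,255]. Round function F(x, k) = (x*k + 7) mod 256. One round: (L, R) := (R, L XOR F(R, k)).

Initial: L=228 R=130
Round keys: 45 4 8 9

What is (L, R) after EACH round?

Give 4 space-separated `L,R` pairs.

Round 1 (k=45): L=130 R=5
Round 2 (k=4): L=5 R=153
Round 3 (k=8): L=153 R=202
Round 4 (k=9): L=202 R=184

Answer: 130,5 5,153 153,202 202,184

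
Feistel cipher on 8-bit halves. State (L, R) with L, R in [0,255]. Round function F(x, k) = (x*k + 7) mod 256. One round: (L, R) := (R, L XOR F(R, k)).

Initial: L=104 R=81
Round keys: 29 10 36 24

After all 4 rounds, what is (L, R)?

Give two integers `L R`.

Answer: 163 129

Derivation:
Round 1 (k=29): L=81 R=92
Round 2 (k=10): L=92 R=206
Round 3 (k=36): L=206 R=163
Round 4 (k=24): L=163 R=129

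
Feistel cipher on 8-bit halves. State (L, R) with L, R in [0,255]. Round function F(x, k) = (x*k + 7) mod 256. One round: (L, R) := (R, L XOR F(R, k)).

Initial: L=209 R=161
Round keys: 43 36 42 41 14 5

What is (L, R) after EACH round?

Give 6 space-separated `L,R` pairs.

Answer: 161,195 195,210 210,184 184,173 173,197 197,77

Derivation:
Round 1 (k=43): L=161 R=195
Round 2 (k=36): L=195 R=210
Round 3 (k=42): L=210 R=184
Round 4 (k=41): L=184 R=173
Round 5 (k=14): L=173 R=197
Round 6 (k=5): L=197 R=77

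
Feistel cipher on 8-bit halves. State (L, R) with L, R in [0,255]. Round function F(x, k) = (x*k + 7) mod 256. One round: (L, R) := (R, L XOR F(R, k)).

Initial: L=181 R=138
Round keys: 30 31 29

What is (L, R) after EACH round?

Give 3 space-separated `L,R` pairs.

Round 1 (k=30): L=138 R=134
Round 2 (k=31): L=134 R=203
Round 3 (k=29): L=203 R=128

Answer: 138,134 134,203 203,128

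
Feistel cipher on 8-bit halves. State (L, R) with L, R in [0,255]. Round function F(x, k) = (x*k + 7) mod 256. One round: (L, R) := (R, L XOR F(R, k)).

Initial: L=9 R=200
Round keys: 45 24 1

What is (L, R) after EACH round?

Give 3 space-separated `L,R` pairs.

Round 1 (k=45): L=200 R=38
Round 2 (k=24): L=38 R=95
Round 3 (k=1): L=95 R=64

Answer: 200,38 38,95 95,64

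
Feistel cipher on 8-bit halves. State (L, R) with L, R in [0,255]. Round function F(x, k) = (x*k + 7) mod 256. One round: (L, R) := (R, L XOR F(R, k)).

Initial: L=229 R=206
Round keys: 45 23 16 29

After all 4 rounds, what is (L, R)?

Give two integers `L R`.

Round 1 (k=45): L=206 R=216
Round 2 (k=23): L=216 R=161
Round 3 (k=16): L=161 R=207
Round 4 (k=29): L=207 R=219

Answer: 207 219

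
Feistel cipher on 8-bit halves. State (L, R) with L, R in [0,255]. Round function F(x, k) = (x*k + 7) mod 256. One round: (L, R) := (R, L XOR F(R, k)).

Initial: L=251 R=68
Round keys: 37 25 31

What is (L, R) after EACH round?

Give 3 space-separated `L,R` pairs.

Round 1 (k=37): L=68 R=32
Round 2 (k=25): L=32 R=99
Round 3 (k=31): L=99 R=36

Answer: 68,32 32,99 99,36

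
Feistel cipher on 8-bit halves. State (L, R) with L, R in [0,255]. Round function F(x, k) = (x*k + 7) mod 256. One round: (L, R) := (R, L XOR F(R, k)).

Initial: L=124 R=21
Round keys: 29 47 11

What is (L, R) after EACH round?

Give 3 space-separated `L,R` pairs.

Answer: 21,20 20,166 166,61

Derivation:
Round 1 (k=29): L=21 R=20
Round 2 (k=47): L=20 R=166
Round 3 (k=11): L=166 R=61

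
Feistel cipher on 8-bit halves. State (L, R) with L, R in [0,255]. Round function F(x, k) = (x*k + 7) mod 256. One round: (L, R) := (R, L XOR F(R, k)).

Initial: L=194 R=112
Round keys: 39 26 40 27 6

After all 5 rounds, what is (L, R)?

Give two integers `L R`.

Answer: 252 213

Derivation:
Round 1 (k=39): L=112 R=213
Round 2 (k=26): L=213 R=217
Round 3 (k=40): L=217 R=58
Round 4 (k=27): L=58 R=252
Round 5 (k=6): L=252 R=213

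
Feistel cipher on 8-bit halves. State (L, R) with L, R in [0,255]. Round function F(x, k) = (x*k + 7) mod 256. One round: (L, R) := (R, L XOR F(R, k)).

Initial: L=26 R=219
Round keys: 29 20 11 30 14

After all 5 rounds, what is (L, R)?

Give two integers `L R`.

Round 1 (k=29): L=219 R=204
Round 2 (k=20): L=204 R=44
Round 3 (k=11): L=44 R=39
Round 4 (k=30): L=39 R=181
Round 5 (k=14): L=181 R=202

Answer: 181 202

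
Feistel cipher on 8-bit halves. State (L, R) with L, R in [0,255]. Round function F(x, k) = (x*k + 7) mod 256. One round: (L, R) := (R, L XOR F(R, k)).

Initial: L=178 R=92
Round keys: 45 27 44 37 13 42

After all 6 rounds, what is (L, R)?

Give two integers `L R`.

Answer: 16 244

Derivation:
Round 1 (k=45): L=92 R=129
Round 2 (k=27): L=129 R=254
Round 3 (k=44): L=254 R=46
Round 4 (k=37): L=46 R=83
Round 5 (k=13): L=83 R=16
Round 6 (k=42): L=16 R=244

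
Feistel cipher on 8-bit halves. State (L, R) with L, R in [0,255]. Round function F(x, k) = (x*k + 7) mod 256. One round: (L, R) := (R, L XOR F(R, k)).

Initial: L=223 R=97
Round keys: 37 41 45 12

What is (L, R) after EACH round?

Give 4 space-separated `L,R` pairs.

Round 1 (k=37): L=97 R=211
Round 2 (k=41): L=211 R=179
Round 3 (k=45): L=179 R=173
Round 4 (k=12): L=173 R=144

Answer: 97,211 211,179 179,173 173,144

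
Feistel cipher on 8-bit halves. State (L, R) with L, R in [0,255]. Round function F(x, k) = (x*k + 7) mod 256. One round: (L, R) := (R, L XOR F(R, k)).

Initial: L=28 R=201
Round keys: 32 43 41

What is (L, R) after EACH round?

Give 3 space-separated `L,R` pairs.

Answer: 201,59 59,57 57,19

Derivation:
Round 1 (k=32): L=201 R=59
Round 2 (k=43): L=59 R=57
Round 3 (k=41): L=57 R=19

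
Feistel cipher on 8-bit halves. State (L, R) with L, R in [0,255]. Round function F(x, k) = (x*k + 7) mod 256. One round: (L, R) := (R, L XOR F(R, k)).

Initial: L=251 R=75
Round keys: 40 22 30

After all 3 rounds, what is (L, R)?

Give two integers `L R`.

Answer: 148 27

Derivation:
Round 1 (k=40): L=75 R=68
Round 2 (k=22): L=68 R=148
Round 3 (k=30): L=148 R=27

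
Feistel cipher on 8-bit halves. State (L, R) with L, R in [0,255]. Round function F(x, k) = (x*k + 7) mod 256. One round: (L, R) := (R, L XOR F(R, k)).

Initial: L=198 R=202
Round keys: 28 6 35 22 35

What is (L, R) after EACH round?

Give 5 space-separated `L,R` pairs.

Round 1 (k=28): L=202 R=217
Round 2 (k=6): L=217 R=215
Round 3 (k=35): L=215 R=181
Round 4 (k=22): L=181 R=66
Round 5 (k=35): L=66 R=184

Answer: 202,217 217,215 215,181 181,66 66,184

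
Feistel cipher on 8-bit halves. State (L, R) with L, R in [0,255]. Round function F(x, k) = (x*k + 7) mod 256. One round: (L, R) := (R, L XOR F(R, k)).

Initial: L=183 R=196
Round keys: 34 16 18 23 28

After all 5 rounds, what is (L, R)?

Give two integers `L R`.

Round 1 (k=34): L=196 R=184
Round 2 (k=16): L=184 R=67
Round 3 (k=18): L=67 R=5
Round 4 (k=23): L=5 R=57
Round 5 (k=28): L=57 R=70

Answer: 57 70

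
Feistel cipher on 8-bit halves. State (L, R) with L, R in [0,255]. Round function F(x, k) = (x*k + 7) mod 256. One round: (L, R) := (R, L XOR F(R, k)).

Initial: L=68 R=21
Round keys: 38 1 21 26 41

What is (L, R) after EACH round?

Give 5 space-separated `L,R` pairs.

Round 1 (k=38): L=21 R=97
Round 2 (k=1): L=97 R=125
Round 3 (k=21): L=125 R=41
Round 4 (k=26): L=41 R=76
Round 5 (k=41): L=76 R=26

Answer: 21,97 97,125 125,41 41,76 76,26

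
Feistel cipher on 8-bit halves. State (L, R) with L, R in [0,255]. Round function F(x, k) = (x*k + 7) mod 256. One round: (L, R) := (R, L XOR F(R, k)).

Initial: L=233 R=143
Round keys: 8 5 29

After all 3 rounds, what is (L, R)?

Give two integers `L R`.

Answer: 122 79

Derivation:
Round 1 (k=8): L=143 R=150
Round 2 (k=5): L=150 R=122
Round 3 (k=29): L=122 R=79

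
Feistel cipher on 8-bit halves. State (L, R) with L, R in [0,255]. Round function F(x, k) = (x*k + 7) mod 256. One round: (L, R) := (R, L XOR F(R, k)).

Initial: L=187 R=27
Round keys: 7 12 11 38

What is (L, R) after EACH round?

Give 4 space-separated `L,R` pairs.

Round 1 (k=7): L=27 R=127
Round 2 (k=12): L=127 R=224
Round 3 (k=11): L=224 R=216
Round 4 (k=38): L=216 R=247

Answer: 27,127 127,224 224,216 216,247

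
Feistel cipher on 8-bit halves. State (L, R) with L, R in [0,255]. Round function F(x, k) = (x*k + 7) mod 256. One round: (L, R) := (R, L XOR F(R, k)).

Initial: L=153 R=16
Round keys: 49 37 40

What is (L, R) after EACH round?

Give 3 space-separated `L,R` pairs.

Answer: 16,142 142,157 157,1

Derivation:
Round 1 (k=49): L=16 R=142
Round 2 (k=37): L=142 R=157
Round 3 (k=40): L=157 R=1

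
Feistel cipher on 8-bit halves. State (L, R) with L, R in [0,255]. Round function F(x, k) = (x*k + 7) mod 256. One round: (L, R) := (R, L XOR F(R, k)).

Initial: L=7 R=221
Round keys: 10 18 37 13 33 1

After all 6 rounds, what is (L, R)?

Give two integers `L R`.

Round 1 (k=10): L=221 R=174
Round 2 (k=18): L=174 R=158
Round 3 (k=37): L=158 R=115
Round 4 (k=13): L=115 R=64
Round 5 (k=33): L=64 R=52
Round 6 (k=1): L=52 R=123

Answer: 52 123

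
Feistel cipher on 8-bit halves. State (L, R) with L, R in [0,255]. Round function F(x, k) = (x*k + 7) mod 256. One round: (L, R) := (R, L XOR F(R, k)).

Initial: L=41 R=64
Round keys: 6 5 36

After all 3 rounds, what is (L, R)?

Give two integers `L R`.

Round 1 (k=6): L=64 R=174
Round 2 (k=5): L=174 R=45
Round 3 (k=36): L=45 R=245

Answer: 45 245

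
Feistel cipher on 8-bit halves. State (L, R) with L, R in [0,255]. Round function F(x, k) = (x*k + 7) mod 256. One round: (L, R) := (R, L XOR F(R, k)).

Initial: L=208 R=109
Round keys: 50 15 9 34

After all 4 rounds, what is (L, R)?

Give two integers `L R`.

Round 1 (k=50): L=109 R=129
Round 2 (k=15): L=129 R=251
Round 3 (k=9): L=251 R=91
Round 4 (k=34): L=91 R=230

Answer: 91 230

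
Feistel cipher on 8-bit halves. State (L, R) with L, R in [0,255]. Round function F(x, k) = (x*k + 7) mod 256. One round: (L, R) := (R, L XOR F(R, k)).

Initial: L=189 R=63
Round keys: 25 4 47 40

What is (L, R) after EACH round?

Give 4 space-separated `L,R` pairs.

Answer: 63,147 147,108 108,72 72,43

Derivation:
Round 1 (k=25): L=63 R=147
Round 2 (k=4): L=147 R=108
Round 3 (k=47): L=108 R=72
Round 4 (k=40): L=72 R=43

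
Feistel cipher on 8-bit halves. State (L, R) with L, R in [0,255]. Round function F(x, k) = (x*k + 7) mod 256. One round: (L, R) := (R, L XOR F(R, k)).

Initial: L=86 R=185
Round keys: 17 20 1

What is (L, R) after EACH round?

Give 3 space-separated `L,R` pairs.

Answer: 185,6 6,198 198,203

Derivation:
Round 1 (k=17): L=185 R=6
Round 2 (k=20): L=6 R=198
Round 3 (k=1): L=198 R=203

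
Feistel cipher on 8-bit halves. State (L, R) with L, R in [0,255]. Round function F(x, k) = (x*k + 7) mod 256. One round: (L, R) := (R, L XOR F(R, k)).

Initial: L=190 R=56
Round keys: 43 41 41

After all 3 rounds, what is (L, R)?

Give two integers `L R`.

Answer: 184 174

Derivation:
Round 1 (k=43): L=56 R=209
Round 2 (k=41): L=209 R=184
Round 3 (k=41): L=184 R=174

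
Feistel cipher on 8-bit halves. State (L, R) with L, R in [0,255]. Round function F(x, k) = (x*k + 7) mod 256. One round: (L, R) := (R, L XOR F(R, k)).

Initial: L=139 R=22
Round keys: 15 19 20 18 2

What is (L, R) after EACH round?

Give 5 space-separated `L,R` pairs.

Round 1 (k=15): L=22 R=218
Round 2 (k=19): L=218 R=35
Round 3 (k=20): L=35 R=25
Round 4 (k=18): L=25 R=234
Round 5 (k=2): L=234 R=194

Answer: 22,218 218,35 35,25 25,234 234,194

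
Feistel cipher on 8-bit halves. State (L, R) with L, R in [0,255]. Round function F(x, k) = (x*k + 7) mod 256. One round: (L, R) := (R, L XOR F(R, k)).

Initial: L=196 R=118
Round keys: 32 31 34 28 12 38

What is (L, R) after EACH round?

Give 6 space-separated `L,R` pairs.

Answer: 118,3 3,18 18,104 104,117 117,235 235,156

Derivation:
Round 1 (k=32): L=118 R=3
Round 2 (k=31): L=3 R=18
Round 3 (k=34): L=18 R=104
Round 4 (k=28): L=104 R=117
Round 5 (k=12): L=117 R=235
Round 6 (k=38): L=235 R=156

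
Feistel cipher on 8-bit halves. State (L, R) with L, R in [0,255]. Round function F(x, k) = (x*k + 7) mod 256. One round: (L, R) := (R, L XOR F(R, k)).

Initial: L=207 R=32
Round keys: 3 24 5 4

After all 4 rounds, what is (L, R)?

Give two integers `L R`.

Round 1 (k=3): L=32 R=168
Round 2 (k=24): L=168 R=231
Round 3 (k=5): L=231 R=34
Round 4 (k=4): L=34 R=104

Answer: 34 104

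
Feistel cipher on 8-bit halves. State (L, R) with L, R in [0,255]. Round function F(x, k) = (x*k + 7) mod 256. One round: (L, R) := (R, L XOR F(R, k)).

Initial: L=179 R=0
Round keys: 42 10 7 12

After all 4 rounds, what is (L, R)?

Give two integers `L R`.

Answer: 196 56

Derivation:
Round 1 (k=42): L=0 R=180
Round 2 (k=10): L=180 R=15
Round 3 (k=7): L=15 R=196
Round 4 (k=12): L=196 R=56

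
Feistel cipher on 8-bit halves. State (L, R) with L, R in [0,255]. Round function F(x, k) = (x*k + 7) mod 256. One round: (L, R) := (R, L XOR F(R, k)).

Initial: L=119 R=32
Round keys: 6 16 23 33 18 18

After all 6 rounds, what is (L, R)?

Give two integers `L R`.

Round 1 (k=6): L=32 R=176
Round 2 (k=16): L=176 R=39
Round 3 (k=23): L=39 R=56
Round 4 (k=33): L=56 R=24
Round 5 (k=18): L=24 R=143
Round 6 (k=18): L=143 R=13

Answer: 143 13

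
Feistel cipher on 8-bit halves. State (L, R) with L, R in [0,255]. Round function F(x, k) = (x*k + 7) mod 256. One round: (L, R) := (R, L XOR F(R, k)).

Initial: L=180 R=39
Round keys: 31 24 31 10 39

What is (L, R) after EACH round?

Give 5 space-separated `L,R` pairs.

Round 1 (k=31): L=39 R=116
Round 2 (k=24): L=116 R=192
Round 3 (k=31): L=192 R=51
Round 4 (k=10): L=51 R=197
Round 5 (k=39): L=197 R=57

Answer: 39,116 116,192 192,51 51,197 197,57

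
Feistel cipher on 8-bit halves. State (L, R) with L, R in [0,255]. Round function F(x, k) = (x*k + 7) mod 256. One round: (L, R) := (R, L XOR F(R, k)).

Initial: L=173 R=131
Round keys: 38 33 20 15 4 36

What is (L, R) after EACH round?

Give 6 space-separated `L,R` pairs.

Round 1 (k=38): L=131 R=212
Round 2 (k=33): L=212 R=216
Round 3 (k=20): L=216 R=51
Round 4 (k=15): L=51 R=220
Round 5 (k=4): L=220 R=68
Round 6 (k=36): L=68 R=75

Answer: 131,212 212,216 216,51 51,220 220,68 68,75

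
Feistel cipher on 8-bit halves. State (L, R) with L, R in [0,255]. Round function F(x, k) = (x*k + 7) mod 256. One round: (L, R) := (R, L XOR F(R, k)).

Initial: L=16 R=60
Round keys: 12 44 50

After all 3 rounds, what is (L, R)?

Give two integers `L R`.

Answer: 7 162

Derivation:
Round 1 (k=12): L=60 R=199
Round 2 (k=44): L=199 R=7
Round 3 (k=50): L=7 R=162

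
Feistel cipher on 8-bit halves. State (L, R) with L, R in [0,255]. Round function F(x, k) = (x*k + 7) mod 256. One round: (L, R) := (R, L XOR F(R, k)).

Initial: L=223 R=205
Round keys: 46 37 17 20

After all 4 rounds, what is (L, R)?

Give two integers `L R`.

Answer: 97 7

Derivation:
Round 1 (k=46): L=205 R=2
Round 2 (k=37): L=2 R=156
Round 3 (k=17): L=156 R=97
Round 4 (k=20): L=97 R=7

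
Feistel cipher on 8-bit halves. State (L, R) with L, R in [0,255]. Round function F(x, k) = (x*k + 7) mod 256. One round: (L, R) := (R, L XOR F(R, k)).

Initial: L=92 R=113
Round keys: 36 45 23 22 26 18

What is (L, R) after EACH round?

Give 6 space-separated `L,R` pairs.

Round 1 (k=36): L=113 R=183
Round 2 (k=45): L=183 R=67
Round 3 (k=23): L=67 R=187
Round 4 (k=22): L=187 R=90
Round 5 (k=26): L=90 R=144
Round 6 (k=18): L=144 R=125

Answer: 113,183 183,67 67,187 187,90 90,144 144,125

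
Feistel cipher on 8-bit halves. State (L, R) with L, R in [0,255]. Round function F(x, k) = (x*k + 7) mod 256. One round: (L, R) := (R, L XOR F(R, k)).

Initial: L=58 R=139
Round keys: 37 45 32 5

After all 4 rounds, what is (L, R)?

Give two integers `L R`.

Answer: 35 102

Derivation:
Round 1 (k=37): L=139 R=36
Round 2 (k=45): L=36 R=208
Round 3 (k=32): L=208 R=35
Round 4 (k=5): L=35 R=102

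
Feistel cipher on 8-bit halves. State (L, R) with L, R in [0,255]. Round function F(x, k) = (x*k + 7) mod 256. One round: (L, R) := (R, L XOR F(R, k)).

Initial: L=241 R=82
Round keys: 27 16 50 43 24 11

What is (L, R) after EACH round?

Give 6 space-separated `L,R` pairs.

Answer: 82,92 92,149 149,125 125,147 147,178 178,62

Derivation:
Round 1 (k=27): L=82 R=92
Round 2 (k=16): L=92 R=149
Round 3 (k=50): L=149 R=125
Round 4 (k=43): L=125 R=147
Round 5 (k=24): L=147 R=178
Round 6 (k=11): L=178 R=62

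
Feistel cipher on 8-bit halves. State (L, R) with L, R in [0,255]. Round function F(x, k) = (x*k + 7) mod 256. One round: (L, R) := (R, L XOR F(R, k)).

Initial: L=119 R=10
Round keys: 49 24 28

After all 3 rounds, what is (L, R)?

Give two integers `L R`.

Answer: 157 181

Derivation:
Round 1 (k=49): L=10 R=134
Round 2 (k=24): L=134 R=157
Round 3 (k=28): L=157 R=181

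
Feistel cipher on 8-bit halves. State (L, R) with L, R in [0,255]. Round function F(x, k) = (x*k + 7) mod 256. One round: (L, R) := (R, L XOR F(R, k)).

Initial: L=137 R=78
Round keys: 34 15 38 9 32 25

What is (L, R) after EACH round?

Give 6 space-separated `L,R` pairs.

Answer: 78,234 234,243 243,243 243,97 97,212 212,218

Derivation:
Round 1 (k=34): L=78 R=234
Round 2 (k=15): L=234 R=243
Round 3 (k=38): L=243 R=243
Round 4 (k=9): L=243 R=97
Round 5 (k=32): L=97 R=212
Round 6 (k=25): L=212 R=218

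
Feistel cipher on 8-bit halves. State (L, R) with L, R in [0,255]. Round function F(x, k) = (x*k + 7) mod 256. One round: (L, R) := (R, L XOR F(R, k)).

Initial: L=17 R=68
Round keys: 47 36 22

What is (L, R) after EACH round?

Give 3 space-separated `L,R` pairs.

Round 1 (k=47): L=68 R=146
Round 2 (k=36): L=146 R=203
Round 3 (k=22): L=203 R=235

Answer: 68,146 146,203 203,235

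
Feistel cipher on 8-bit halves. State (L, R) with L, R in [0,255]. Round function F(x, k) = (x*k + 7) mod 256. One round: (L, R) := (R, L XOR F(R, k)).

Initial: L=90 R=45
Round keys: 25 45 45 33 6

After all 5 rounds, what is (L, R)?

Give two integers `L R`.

Round 1 (k=25): L=45 R=54
Round 2 (k=45): L=54 R=168
Round 3 (k=45): L=168 R=185
Round 4 (k=33): L=185 R=72
Round 5 (k=6): L=72 R=14

Answer: 72 14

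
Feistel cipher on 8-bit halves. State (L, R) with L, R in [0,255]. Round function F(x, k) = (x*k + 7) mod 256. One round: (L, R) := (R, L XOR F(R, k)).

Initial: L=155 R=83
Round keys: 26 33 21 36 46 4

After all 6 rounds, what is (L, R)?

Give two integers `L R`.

Round 1 (k=26): L=83 R=238
Round 2 (k=33): L=238 R=230
Round 3 (k=21): L=230 R=11
Round 4 (k=36): L=11 R=117
Round 5 (k=46): L=117 R=6
Round 6 (k=4): L=6 R=106

Answer: 6 106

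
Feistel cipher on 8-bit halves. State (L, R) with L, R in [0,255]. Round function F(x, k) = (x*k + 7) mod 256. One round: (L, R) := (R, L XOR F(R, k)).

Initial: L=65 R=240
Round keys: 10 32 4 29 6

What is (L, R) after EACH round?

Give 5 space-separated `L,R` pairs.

Round 1 (k=10): L=240 R=38
Round 2 (k=32): L=38 R=55
Round 3 (k=4): L=55 R=197
Round 4 (k=29): L=197 R=111
Round 5 (k=6): L=111 R=100

Answer: 240,38 38,55 55,197 197,111 111,100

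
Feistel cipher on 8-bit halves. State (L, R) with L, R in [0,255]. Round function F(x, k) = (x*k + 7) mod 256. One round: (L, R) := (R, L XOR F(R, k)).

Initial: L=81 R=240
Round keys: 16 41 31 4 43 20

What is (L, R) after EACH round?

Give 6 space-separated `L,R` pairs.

Round 1 (k=16): L=240 R=86
Round 2 (k=41): L=86 R=61
Round 3 (k=31): L=61 R=60
Round 4 (k=4): L=60 R=202
Round 5 (k=43): L=202 R=201
Round 6 (k=20): L=201 R=113

Answer: 240,86 86,61 61,60 60,202 202,201 201,113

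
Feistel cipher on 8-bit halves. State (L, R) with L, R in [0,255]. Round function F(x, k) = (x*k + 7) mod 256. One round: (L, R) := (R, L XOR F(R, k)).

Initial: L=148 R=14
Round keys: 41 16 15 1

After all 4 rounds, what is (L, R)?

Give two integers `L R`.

Answer: 175 175

Derivation:
Round 1 (k=41): L=14 R=209
Round 2 (k=16): L=209 R=25
Round 3 (k=15): L=25 R=175
Round 4 (k=1): L=175 R=175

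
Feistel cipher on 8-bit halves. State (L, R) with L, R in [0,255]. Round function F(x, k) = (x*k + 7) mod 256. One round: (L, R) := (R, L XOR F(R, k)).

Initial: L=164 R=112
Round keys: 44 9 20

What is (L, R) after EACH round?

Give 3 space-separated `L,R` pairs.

Answer: 112,227 227,114 114,12

Derivation:
Round 1 (k=44): L=112 R=227
Round 2 (k=9): L=227 R=114
Round 3 (k=20): L=114 R=12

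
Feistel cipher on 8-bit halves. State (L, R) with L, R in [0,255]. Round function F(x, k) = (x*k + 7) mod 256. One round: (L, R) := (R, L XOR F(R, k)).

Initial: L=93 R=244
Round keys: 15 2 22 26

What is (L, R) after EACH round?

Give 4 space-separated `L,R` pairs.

Answer: 244,14 14,215 215,143 143,90

Derivation:
Round 1 (k=15): L=244 R=14
Round 2 (k=2): L=14 R=215
Round 3 (k=22): L=215 R=143
Round 4 (k=26): L=143 R=90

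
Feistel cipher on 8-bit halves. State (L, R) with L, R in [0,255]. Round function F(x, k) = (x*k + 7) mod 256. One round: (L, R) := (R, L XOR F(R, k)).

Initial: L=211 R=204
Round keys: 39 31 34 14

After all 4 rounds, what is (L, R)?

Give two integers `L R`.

Round 1 (k=39): L=204 R=200
Round 2 (k=31): L=200 R=243
Round 3 (k=34): L=243 R=133
Round 4 (k=14): L=133 R=190

Answer: 133 190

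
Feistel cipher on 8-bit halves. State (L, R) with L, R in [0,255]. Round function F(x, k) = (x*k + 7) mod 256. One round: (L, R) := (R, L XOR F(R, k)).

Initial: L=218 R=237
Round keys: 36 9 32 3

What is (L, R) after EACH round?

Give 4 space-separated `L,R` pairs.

Round 1 (k=36): L=237 R=129
Round 2 (k=9): L=129 R=125
Round 3 (k=32): L=125 R=38
Round 4 (k=3): L=38 R=4

Answer: 237,129 129,125 125,38 38,4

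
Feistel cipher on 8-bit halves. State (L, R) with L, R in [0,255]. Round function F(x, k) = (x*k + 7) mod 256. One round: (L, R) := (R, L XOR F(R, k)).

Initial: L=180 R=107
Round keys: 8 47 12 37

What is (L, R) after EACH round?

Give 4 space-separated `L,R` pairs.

Answer: 107,235 235,71 71,176 176,48

Derivation:
Round 1 (k=8): L=107 R=235
Round 2 (k=47): L=235 R=71
Round 3 (k=12): L=71 R=176
Round 4 (k=37): L=176 R=48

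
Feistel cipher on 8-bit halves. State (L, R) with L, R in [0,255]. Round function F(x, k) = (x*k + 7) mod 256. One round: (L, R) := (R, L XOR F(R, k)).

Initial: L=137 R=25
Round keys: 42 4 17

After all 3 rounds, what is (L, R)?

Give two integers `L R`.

Round 1 (k=42): L=25 R=168
Round 2 (k=4): L=168 R=190
Round 3 (k=17): L=190 R=13

Answer: 190 13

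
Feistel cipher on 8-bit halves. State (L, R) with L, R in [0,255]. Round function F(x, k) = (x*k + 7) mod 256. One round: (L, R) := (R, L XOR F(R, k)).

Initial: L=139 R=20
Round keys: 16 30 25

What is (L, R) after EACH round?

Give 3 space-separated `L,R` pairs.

Answer: 20,204 204,251 251,70

Derivation:
Round 1 (k=16): L=20 R=204
Round 2 (k=30): L=204 R=251
Round 3 (k=25): L=251 R=70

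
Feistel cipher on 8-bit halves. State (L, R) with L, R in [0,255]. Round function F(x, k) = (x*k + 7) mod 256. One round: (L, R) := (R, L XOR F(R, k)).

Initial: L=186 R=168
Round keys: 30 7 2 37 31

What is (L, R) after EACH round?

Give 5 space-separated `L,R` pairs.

Round 1 (k=30): L=168 R=13
Round 2 (k=7): L=13 R=202
Round 3 (k=2): L=202 R=150
Round 4 (k=37): L=150 R=127
Round 5 (k=31): L=127 R=254

Answer: 168,13 13,202 202,150 150,127 127,254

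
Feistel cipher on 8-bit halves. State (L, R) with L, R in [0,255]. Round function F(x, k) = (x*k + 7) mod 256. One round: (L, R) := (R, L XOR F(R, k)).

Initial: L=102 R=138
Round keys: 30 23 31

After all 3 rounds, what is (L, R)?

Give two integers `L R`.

Round 1 (k=30): L=138 R=85
Round 2 (k=23): L=85 R=32
Round 3 (k=31): L=32 R=178

Answer: 32 178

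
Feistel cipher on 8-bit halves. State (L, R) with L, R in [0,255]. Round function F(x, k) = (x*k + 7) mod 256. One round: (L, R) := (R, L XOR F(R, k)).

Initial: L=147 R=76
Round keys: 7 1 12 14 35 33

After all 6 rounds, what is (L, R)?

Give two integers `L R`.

Round 1 (k=7): L=76 R=136
Round 2 (k=1): L=136 R=195
Round 3 (k=12): L=195 R=163
Round 4 (k=14): L=163 R=50
Round 5 (k=35): L=50 R=126
Round 6 (k=33): L=126 R=119

Answer: 126 119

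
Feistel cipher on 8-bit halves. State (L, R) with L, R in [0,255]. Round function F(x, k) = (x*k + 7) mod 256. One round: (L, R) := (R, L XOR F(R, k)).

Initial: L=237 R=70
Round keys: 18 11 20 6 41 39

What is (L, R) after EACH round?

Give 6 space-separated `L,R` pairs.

Round 1 (k=18): L=70 R=30
Round 2 (k=11): L=30 R=23
Round 3 (k=20): L=23 R=205
Round 4 (k=6): L=205 R=194
Round 5 (k=41): L=194 R=212
Round 6 (k=39): L=212 R=145

Answer: 70,30 30,23 23,205 205,194 194,212 212,145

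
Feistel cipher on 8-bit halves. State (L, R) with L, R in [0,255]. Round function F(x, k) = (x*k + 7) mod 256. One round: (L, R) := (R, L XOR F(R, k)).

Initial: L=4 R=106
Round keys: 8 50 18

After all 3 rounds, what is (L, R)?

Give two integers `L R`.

Answer: 87 118

Derivation:
Round 1 (k=8): L=106 R=83
Round 2 (k=50): L=83 R=87
Round 3 (k=18): L=87 R=118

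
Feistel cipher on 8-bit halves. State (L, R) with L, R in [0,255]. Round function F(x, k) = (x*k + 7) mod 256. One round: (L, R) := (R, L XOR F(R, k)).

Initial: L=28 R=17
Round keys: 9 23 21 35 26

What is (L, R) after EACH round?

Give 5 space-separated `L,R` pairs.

Round 1 (k=9): L=17 R=188
Round 2 (k=23): L=188 R=250
Round 3 (k=21): L=250 R=53
Round 4 (k=35): L=53 R=188
Round 5 (k=26): L=188 R=42

Answer: 17,188 188,250 250,53 53,188 188,42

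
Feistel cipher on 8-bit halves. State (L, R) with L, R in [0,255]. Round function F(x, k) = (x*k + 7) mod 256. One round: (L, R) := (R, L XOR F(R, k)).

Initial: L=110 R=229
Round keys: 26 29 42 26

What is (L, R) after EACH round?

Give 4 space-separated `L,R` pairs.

Answer: 229,39 39,151 151,234 234,92

Derivation:
Round 1 (k=26): L=229 R=39
Round 2 (k=29): L=39 R=151
Round 3 (k=42): L=151 R=234
Round 4 (k=26): L=234 R=92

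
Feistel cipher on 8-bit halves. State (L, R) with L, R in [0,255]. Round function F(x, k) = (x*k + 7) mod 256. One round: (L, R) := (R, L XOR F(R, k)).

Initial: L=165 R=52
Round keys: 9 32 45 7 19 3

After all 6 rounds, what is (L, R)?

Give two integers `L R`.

Answer: 163 68

Derivation:
Round 1 (k=9): L=52 R=126
Round 2 (k=32): L=126 R=243
Round 3 (k=45): L=243 R=192
Round 4 (k=7): L=192 R=180
Round 5 (k=19): L=180 R=163
Round 6 (k=3): L=163 R=68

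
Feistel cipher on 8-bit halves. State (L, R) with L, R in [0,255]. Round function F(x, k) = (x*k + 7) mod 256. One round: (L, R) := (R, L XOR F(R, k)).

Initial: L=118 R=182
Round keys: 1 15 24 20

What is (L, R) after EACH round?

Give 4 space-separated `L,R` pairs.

Answer: 182,203 203,90 90,188 188,237

Derivation:
Round 1 (k=1): L=182 R=203
Round 2 (k=15): L=203 R=90
Round 3 (k=24): L=90 R=188
Round 4 (k=20): L=188 R=237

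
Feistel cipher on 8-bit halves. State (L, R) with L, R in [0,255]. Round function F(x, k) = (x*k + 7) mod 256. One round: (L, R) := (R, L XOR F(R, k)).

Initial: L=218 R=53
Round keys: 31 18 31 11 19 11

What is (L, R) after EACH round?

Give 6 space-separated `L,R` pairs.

Answer: 53,168 168,226 226,205 205,52 52,46 46,53

Derivation:
Round 1 (k=31): L=53 R=168
Round 2 (k=18): L=168 R=226
Round 3 (k=31): L=226 R=205
Round 4 (k=11): L=205 R=52
Round 5 (k=19): L=52 R=46
Round 6 (k=11): L=46 R=53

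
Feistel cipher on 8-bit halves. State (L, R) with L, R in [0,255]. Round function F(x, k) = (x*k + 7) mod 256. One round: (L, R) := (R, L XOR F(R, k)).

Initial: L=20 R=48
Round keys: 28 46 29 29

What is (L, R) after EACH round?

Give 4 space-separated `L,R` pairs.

Answer: 48,83 83,193 193,183 183,3

Derivation:
Round 1 (k=28): L=48 R=83
Round 2 (k=46): L=83 R=193
Round 3 (k=29): L=193 R=183
Round 4 (k=29): L=183 R=3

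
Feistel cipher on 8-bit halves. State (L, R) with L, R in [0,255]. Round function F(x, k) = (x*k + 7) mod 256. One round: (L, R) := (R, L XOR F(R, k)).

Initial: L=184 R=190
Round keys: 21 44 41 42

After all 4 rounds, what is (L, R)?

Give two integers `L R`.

Round 1 (k=21): L=190 R=37
Round 2 (k=44): L=37 R=221
Round 3 (k=41): L=221 R=73
Round 4 (k=42): L=73 R=220

Answer: 73 220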